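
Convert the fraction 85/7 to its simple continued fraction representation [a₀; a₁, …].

85 = 12·7 + 1, so a_0 = 12
7 = 7·1 + 0, so a_1 = 7

[12; 7]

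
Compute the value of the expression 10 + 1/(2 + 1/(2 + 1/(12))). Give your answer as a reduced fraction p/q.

Start with 12.
2 + 1/(12/1) = 2 + 1/12 = 25/12
2 + 1/(25/12) = 2 + 12/25 = 62/25
10 + 1/(62/25) = 10 + 25/62 = 645/62

645/62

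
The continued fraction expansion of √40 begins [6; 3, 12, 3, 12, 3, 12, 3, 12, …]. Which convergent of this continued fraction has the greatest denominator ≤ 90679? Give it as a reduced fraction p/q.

a_0 = 6: 6/1  (≤ bound)
a_1 = 3: 19/3  (≤ bound)
a_2 = 12: 234/37  (≤ bound)
a_3 = 3: 721/114  (≤ bound)
a_4 = 12: 8886/1405  (≤ bound)
a_5 = 3: 27379/4329  (≤ bound)
a_6 = 12: 337434/53353  (≤ bound)
a_7 = 3: 1039681/164388  (> 90679, stop)

337434/53353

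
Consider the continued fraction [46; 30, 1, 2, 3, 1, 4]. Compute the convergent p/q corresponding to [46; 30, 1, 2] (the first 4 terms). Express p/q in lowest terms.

a_0 = 46: 46/1
a_1 = 30: 1381/30
a_2 = 1: 1427/31
a_3 = 2: 4235/92

4235/92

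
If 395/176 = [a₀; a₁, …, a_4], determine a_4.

3

⌊395/176⌋ = 2, remainder 43
⌊176/43⌋ = 4, remainder 4
⌊43/4⌋ = 10, remainder 3
⌊4/3⌋ = 1, remainder 1
⌊3/1⌋ = 3, remainder 0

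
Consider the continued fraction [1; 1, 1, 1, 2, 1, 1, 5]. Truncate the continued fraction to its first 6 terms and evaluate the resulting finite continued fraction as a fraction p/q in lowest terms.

a_0 = 1: 1/1
a_1 = 1: 2/1
a_2 = 1: 3/2
a_3 = 1: 5/3
a_4 = 2: 13/8
a_5 = 1: 18/11

18/11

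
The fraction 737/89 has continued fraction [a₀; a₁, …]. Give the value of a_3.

1

⌊737/89⌋ = 8, remainder 25
⌊89/25⌋ = 3, remainder 14
⌊25/14⌋ = 1, remainder 11
⌊14/11⌋ = 1, remainder 3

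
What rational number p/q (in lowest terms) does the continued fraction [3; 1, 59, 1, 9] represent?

2426/609

Start with 9.
1 + 1/(9/1) = 1 + 1/9 = 10/9
59 + 1/(10/9) = 59 + 9/10 = 599/10
1 + 1/(599/10) = 1 + 10/599 = 609/599
3 + 1/(609/599) = 3 + 599/609 = 2426/609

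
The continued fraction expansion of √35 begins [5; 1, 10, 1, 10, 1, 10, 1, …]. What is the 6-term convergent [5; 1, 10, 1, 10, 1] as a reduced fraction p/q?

846/143

Start with 1.
10 + 1/(1/1) = 10 + 1/1 = 11/1
1 + 1/(11/1) = 1 + 1/11 = 12/11
10 + 1/(12/11) = 10 + 11/12 = 131/12
1 + 1/(131/12) = 1 + 12/131 = 143/131
5 + 1/(143/131) = 5 + 131/143 = 846/143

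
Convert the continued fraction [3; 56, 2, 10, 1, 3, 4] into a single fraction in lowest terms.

Build up convergents one term at a time:
a_0 = 3: 3/1
a_1 = 56: 169/56
a_2 = 2: 341/113
a_3 = 10: 3579/1186
a_4 = 1: 3920/1299
a_5 = 3: 15339/5083
a_6 = 4: 65276/21631

65276/21631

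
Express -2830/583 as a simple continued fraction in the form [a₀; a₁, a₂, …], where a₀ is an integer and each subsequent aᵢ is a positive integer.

⌊-2830/583⌋ = -5, remainder 85
⌊583/85⌋ = 6, remainder 73
⌊85/73⌋ = 1, remainder 12
⌊73/12⌋ = 6, remainder 1
⌊12/1⌋ = 12, remainder 0

[-5; 6, 1, 6, 12]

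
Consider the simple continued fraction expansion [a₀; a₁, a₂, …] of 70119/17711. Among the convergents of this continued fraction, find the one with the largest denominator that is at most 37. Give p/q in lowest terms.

95/24

List convergents until the denominator exceeds the bound:
a_0 = 3: 3/1  (≤ bound)
a_1 = 1: 4/1  (≤ bound)
a_2 = 23: 95/24  (≤ bound)
a_3 = 2: 194/49  (> 37, stop)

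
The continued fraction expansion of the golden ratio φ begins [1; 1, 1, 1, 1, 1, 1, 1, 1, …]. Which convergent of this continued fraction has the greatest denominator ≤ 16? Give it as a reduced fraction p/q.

21/13

List convergents until the denominator exceeds the bound:
a_0 = 1: 1/1  (≤ bound)
a_1 = 1: 2/1  (≤ bound)
a_2 = 1: 3/2  (≤ bound)
a_3 = 1: 5/3  (≤ bound)
a_4 = 1: 8/5  (≤ bound)
a_5 = 1: 13/8  (≤ bound)
a_6 = 1: 21/13  (≤ bound)
a_7 = 1: 34/21  (> 16, stop)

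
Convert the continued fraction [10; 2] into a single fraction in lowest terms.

Start with 2.
10 + 1/(2/1) = 10 + 1/2 = 21/2

21/2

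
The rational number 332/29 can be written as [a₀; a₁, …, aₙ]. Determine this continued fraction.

⌊332/29⌋ = 11, remainder 13
⌊29/13⌋ = 2, remainder 3
⌊13/3⌋ = 4, remainder 1
⌊3/1⌋ = 3, remainder 0

[11; 2, 4, 3]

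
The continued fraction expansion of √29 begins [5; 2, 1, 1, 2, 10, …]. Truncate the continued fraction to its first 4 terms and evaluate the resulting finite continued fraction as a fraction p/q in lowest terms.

27/5

a_0 = 5: 5/1
a_1 = 2: 11/2
a_2 = 1: 16/3
a_3 = 1: 27/5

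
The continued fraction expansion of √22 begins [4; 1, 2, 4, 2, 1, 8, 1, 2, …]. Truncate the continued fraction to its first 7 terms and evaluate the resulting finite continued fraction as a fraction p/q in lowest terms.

Compute successive convergents:
a_0 = 4: 4/1
a_1 = 1: 5/1
a_2 = 2: 14/3
a_3 = 4: 61/13
a_4 = 2: 136/29
a_5 = 1: 197/42
a_6 = 8: 1712/365

1712/365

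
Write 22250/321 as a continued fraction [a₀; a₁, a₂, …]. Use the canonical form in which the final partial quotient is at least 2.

[69; 3, 5, 1, 1, 1, 1, 3]

⌊22250/321⌋ = 69, remainder 101
⌊321/101⌋ = 3, remainder 18
⌊101/18⌋ = 5, remainder 11
⌊18/11⌋ = 1, remainder 7
⌊11/7⌋ = 1, remainder 4
⌊7/4⌋ = 1, remainder 3
⌊4/3⌋ = 1, remainder 1
⌊3/1⌋ = 3, remainder 0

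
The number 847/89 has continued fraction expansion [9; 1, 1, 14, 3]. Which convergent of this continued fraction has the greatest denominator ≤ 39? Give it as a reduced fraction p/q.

a_0 = 9: 9/1  (≤ bound)
a_1 = 1: 10/1  (≤ bound)
a_2 = 1: 19/2  (≤ bound)
a_3 = 14: 276/29  (≤ bound)
a_4 = 3: 847/89  (> 39, stop)

276/29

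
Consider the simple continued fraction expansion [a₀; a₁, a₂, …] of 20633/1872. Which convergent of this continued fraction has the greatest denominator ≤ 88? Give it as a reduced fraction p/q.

a_0 = 11: 11/1  (≤ bound)
a_1 = 45: 496/45  (≤ bound)
a_2 = 1: 507/46  (≤ bound)
a_3 = 1: 1003/91  (> 88, stop)

507/46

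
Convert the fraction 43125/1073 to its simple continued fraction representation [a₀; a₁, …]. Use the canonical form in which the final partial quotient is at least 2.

⌊43125/1073⌋ = 40, remainder 205
⌊1073/205⌋ = 5, remainder 48
⌊205/48⌋ = 4, remainder 13
⌊48/13⌋ = 3, remainder 9
⌊13/9⌋ = 1, remainder 4
⌊9/4⌋ = 2, remainder 1
⌊4/1⌋ = 4, remainder 0

[40; 5, 4, 3, 1, 2, 4]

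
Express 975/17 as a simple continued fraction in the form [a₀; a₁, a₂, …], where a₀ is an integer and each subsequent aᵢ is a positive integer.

⌊975/17⌋ = 57, remainder 6
⌊17/6⌋ = 2, remainder 5
⌊6/5⌋ = 1, remainder 1
⌊5/1⌋ = 5, remainder 0

[57; 2, 1, 5]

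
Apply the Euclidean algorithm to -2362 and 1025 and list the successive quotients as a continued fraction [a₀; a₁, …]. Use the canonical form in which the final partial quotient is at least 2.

[-3; 1, 2, 3, 1, 1, 44]

-2362 = -3·1025 + 713, so a_0 = -3
1025 = 1·713 + 312, so a_1 = 1
713 = 2·312 + 89, so a_2 = 2
312 = 3·89 + 45, so a_3 = 3
89 = 1·45 + 44, so a_4 = 1
45 = 1·44 + 1, so a_5 = 1
44 = 44·1 + 0, so a_6 = 44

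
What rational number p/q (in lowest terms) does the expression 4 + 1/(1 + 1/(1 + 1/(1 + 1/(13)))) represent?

Use the convergent recurrence hₖ = aₖ·hₖ₋₁ + hₖ₋₂ (and likewise for the denominators kₖ):
a_0 = 4: 4/1
a_1 = 1: 5/1
a_2 = 1: 9/2
a_3 = 1: 14/3
a_4 = 13: 191/41

191/41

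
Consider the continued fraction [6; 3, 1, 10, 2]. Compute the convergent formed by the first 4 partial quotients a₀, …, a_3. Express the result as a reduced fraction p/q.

269/43

Collapse the nested fraction from the inside out:
Start with 10.
1 + 1/(10/1) = 1 + 1/10 = 11/10
3 + 1/(11/10) = 3 + 10/11 = 43/11
6 + 1/(43/11) = 6 + 11/43 = 269/43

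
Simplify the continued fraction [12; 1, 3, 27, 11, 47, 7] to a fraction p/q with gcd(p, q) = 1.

Compute successive convergents:
a_0 = 12: 12/1
a_1 = 1: 13/1
a_2 = 3: 51/4
a_3 = 27: 1390/109
a_4 = 11: 15341/1203
a_5 = 47: 722417/56650
a_6 = 7: 5072260/397753

5072260/397753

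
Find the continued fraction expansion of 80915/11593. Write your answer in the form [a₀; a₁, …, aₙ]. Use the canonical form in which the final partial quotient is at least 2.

⌊80915/11593⌋ = 6, remainder 11357
⌊11593/11357⌋ = 1, remainder 236
⌊11357/236⌋ = 48, remainder 29
⌊236/29⌋ = 8, remainder 4
⌊29/4⌋ = 7, remainder 1
⌊4/1⌋ = 4, remainder 0

[6; 1, 48, 8, 7, 4]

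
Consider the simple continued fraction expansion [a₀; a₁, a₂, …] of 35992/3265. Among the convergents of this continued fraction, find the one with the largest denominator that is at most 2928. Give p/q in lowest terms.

2337/212

a_0 = 11: 11/1  (≤ bound)
a_1 = 42: 463/42  (≤ bound)
a_2 = 2: 937/85  (≤ bound)
a_3 = 2: 2337/212  (≤ bound)
a_4 = 15: 35992/3265  (> 2928, stop)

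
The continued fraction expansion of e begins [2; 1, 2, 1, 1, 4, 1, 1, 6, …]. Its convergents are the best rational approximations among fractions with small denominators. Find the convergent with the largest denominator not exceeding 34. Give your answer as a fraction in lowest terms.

a_0 = 2: 2/1  (≤ bound)
a_1 = 1: 3/1  (≤ bound)
a_2 = 2: 8/3  (≤ bound)
a_3 = 1: 11/4  (≤ bound)
a_4 = 1: 19/7  (≤ bound)
a_5 = 4: 87/32  (≤ bound)
a_6 = 1: 106/39  (> 34, stop)

87/32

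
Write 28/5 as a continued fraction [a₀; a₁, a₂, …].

28 = 5·5 + 3, so a_0 = 5
5 = 1·3 + 2, so a_1 = 1
3 = 1·2 + 1, so a_2 = 1
2 = 2·1 + 0, so a_3 = 2

[5; 1, 1, 2]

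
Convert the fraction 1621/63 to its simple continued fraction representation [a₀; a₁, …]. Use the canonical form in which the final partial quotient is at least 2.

[25; 1, 2, 1, 2, 2, 2]

Apply division with remainder until the remainder is 0:
1621 = 25·63 + 46, so a_0 = 25
63 = 1·46 + 17, so a_1 = 1
46 = 2·17 + 12, so a_2 = 2
17 = 1·12 + 5, so a_3 = 1
12 = 2·5 + 2, so a_4 = 2
5 = 2·2 + 1, so a_5 = 2
2 = 2·1 + 0, so a_6 = 2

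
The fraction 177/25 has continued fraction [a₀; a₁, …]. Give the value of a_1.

12

177 ÷ 25 → quotient 7, remainder 2
25 ÷ 2 → quotient 12, remainder 1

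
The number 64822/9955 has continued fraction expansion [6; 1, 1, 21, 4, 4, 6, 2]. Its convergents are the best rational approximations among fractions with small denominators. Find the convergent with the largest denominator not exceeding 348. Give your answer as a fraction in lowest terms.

1133/174

a_0 = 6: 6/1  (≤ bound)
a_1 = 1: 7/1  (≤ bound)
a_2 = 1: 13/2  (≤ bound)
a_3 = 21: 280/43  (≤ bound)
a_4 = 4: 1133/174  (≤ bound)
a_5 = 4: 4812/739  (> 348, stop)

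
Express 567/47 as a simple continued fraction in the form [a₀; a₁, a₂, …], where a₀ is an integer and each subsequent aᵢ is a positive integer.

[12; 15, 1, 2]

567 = 12·47 + 3, so a_0 = 12
47 = 15·3 + 2, so a_1 = 15
3 = 1·2 + 1, so a_2 = 1
2 = 2·1 + 0, so a_3 = 2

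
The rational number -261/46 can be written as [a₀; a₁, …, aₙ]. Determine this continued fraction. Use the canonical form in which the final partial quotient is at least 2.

-261 ÷ 46 → quotient -6, remainder 15
46 ÷ 15 → quotient 3, remainder 1
15 ÷ 1 → quotient 15, remainder 0

[-6; 3, 15]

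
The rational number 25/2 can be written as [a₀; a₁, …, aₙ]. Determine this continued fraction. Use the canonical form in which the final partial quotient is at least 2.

25 = 12·2 + 1, so a_0 = 12
2 = 2·1 + 0, so a_1 = 2

[12; 2]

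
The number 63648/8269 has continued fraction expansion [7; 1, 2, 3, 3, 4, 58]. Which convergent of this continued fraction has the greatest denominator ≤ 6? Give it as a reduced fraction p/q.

List convergents until the denominator exceeds the bound:
a_0 = 7: 7/1  (≤ bound)
a_1 = 1: 8/1  (≤ bound)
a_2 = 2: 23/3  (≤ bound)
a_3 = 3: 77/10  (> 6, stop)

23/3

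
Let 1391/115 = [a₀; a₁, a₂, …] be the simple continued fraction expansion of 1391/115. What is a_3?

5

Repeatedly divide and take the remainder:
1391 ÷ 115 → quotient 12, remainder 11
115 ÷ 11 → quotient 10, remainder 5
11 ÷ 5 → quotient 2, remainder 1
5 ÷ 1 → quotient 5, remainder 0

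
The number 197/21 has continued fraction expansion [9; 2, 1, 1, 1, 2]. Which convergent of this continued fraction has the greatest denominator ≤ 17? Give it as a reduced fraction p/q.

List convergents until the denominator exceeds the bound:
a_0 = 9: 9/1  (≤ bound)
a_1 = 2: 19/2  (≤ bound)
a_2 = 1: 28/3  (≤ bound)
a_3 = 1: 47/5  (≤ bound)
a_4 = 1: 75/8  (≤ bound)
a_5 = 2: 197/21  (> 17, stop)

75/8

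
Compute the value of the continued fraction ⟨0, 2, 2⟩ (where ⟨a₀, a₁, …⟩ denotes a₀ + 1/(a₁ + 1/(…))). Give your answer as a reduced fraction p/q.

Start with 2.
2 + 1/(2/1) = 2 + 1/2 = 5/2
0 + 1/(5/2) = 0 + 2/5 = 2/5

2/5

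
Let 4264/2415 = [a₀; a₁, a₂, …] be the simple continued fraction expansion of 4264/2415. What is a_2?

3

Apply division with remainder until the remainder is 0:
4264 ÷ 2415 → quotient 1, remainder 1849
2415 ÷ 1849 → quotient 1, remainder 566
1849 ÷ 566 → quotient 3, remainder 151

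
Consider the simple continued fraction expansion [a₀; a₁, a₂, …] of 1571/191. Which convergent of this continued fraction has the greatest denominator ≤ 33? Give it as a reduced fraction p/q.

255/31

List convergents until the denominator exceeds the bound:
a_0 = 8: 8/1  (≤ bound)
a_1 = 4: 33/4  (≤ bound)
a_2 = 2: 74/9  (≤ bound)
a_3 = 3: 255/31  (≤ bound)
a_4 = 1: 329/40  (> 33, stop)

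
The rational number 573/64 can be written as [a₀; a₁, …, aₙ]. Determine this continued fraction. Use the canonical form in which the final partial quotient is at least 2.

Run the Euclidean algorithm, recording each quotient:
573 ÷ 64 → quotient 8, remainder 61
64 ÷ 61 → quotient 1, remainder 3
61 ÷ 3 → quotient 20, remainder 1
3 ÷ 1 → quotient 3, remainder 0

[8; 1, 20, 3]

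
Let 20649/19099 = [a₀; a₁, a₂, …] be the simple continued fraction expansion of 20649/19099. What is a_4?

2

Run the Euclidean algorithm, recording each quotient:
20649 = 1·19099 + 1550, so a_0 = 1
19099 = 12·1550 + 499, so a_1 = 12
1550 = 3·499 + 53, so a_2 = 3
499 = 9·53 + 22, so a_3 = 9
53 = 2·22 + 9, so a_4 = 2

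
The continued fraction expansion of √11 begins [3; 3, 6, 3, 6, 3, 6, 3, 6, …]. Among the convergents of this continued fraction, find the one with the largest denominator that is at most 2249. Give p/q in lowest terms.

3970/1197

a_0 = 3: 3/1  (≤ bound)
a_1 = 3: 10/3  (≤ bound)
a_2 = 6: 63/19  (≤ bound)
a_3 = 3: 199/60  (≤ bound)
a_4 = 6: 1257/379  (≤ bound)
a_5 = 3: 3970/1197  (≤ bound)
a_6 = 6: 25077/7561  (> 2249, stop)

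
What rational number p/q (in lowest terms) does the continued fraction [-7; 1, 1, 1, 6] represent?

-127/20

a_0 = -7: -7/1
a_1 = 1: -6/1
a_2 = 1: -13/2
a_3 = 1: -19/3
a_4 = 6: -127/20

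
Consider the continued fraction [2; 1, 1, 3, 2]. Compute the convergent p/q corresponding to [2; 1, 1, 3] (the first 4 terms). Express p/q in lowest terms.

18/7

Start with 3.
1 + 1/(3/1) = 1 + 1/3 = 4/3
1 + 1/(4/3) = 1 + 3/4 = 7/4
2 + 1/(7/4) = 2 + 4/7 = 18/7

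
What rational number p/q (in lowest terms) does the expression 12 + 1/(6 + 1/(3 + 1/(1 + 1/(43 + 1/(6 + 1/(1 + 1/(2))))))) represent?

Collapse the nested fraction from the inside out:
Start with 2.
1 + 1/(2/1) = 1 + 1/2 = 3/2
6 + 1/(3/2) = 6 + 2/3 = 20/3
43 + 1/(20/3) = 43 + 3/20 = 863/20
1 + 1/(863/20) = 1 + 20/863 = 883/863
3 + 1/(883/863) = 3 + 863/883 = 3512/883
6 + 1/(3512/883) = 6 + 883/3512 = 21955/3512
12 + 1/(21955/3512) = 12 + 3512/21955 = 266972/21955

266972/21955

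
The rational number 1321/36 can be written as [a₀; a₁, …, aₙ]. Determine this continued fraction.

1321 ÷ 36 → quotient 36, remainder 25
36 ÷ 25 → quotient 1, remainder 11
25 ÷ 11 → quotient 2, remainder 3
11 ÷ 3 → quotient 3, remainder 2
3 ÷ 2 → quotient 1, remainder 1
2 ÷ 1 → quotient 2, remainder 0

[36; 1, 2, 3, 1, 2]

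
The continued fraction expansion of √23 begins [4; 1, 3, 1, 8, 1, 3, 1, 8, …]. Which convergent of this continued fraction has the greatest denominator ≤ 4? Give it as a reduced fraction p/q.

a_0 = 4: 4/1  (≤ bound)
a_1 = 1: 5/1  (≤ bound)
a_2 = 3: 19/4  (≤ bound)
a_3 = 1: 24/5  (> 4, stop)

19/4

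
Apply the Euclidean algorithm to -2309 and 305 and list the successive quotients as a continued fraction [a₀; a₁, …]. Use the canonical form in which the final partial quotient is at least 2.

[-8; 2, 3, 21, 2]

-2309 = -8·305 + 131, so a_0 = -8
305 = 2·131 + 43, so a_1 = 2
131 = 3·43 + 2, so a_2 = 3
43 = 21·2 + 1, so a_3 = 21
2 = 2·1 + 0, so a_4 = 2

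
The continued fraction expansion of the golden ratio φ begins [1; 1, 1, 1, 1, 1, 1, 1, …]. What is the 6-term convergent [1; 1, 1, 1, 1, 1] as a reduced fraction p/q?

13/8

Work from the innermost term outward:
Start with 1.
1 + 1/(1/1) = 1 + 1/1 = 2/1
1 + 1/(2/1) = 1 + 1/2 = 3/2
1 + 1/(3/2) = 1 + 2/3 = 5/3
1 + 1/(5/3) = 1 + 3/5 = 8/5
1 + 1/(8/5) = 1 + 5/8 = 13/8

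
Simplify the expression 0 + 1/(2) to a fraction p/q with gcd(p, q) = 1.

Build up convergents one term at a time:
a_0 = 0: 0/1
a_1 = 2: 1/2

1/2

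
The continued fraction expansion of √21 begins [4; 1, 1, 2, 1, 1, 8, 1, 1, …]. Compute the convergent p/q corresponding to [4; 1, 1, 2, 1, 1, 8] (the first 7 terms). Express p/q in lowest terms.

Start with 8.
1 + 1/(8/1) = 1 + 1/8 = 9/8
1 + 1/(9/8) = 1 + 8/9 = 17/9
2 + 1/(17/9) = 2 + 9/17 = 43/17
1 + 1/(43/17) = 1 + 17/43 = 60/43
1 + 1/(60/43) = 1 + 43/60 = 103/60
4 + 1/(103/60) = 4 + 60/103 = 472/103

472/103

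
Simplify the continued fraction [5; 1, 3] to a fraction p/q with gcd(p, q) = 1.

23/4

a_0 = 5: 5/1
a_1 = 1: 6/1
a_2 = 3: 23/4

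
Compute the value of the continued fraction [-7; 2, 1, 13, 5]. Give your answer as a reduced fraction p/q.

Work from the innermost term outward:
Start with 5.
13 + 1/(5/1) = 13 + 1/5 = 66/5
1 + 1/(66/5) = 1 + 5/66 = 71/66
2 + 1/(71/66) = 2 + 66/71 = 208/71
-7 + 1/(208/71) = -7 + 71/208 = -1385/208

-1385/208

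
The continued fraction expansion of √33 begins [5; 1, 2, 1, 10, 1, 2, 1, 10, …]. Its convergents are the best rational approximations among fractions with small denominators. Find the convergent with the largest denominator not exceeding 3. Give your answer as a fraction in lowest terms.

a_0 = 5: 5/1  (≤ bound)
a_1 = 1: 6/1  (≤ bound)
a_2 = 2: 17/3  (≤ bound)
a_3 = 1: 23/4  (> 3, stop)

17/3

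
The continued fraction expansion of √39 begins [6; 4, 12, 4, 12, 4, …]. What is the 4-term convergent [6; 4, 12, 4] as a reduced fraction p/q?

Compute successive convergents:
a_0 = 6: 6/1
a_1 = 4: 25/4
a_2 = 12: 306/49
a_3 = 4: 1249/200

1249/200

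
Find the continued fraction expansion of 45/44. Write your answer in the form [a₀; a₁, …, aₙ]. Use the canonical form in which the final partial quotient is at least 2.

Apply division with remainder until the remainder is 0:
45 ÷ 44 → quotient 1, remainder 1
44 ÷ 1 → quotient 44, remainder 0

[1; 44]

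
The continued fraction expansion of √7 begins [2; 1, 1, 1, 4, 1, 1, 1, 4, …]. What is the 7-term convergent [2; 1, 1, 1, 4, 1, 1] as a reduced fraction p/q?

82/31

Start with 1.
1 + 1/(1/1) = 1 + 1/1 = 2/1
4 + 1/(2/1) = 4 + 1/2 = 9/2
1 + 1/(9/2) = 1 + 2/9 = 11/9
1 + 1/(11/9) = 1 + 9/11 = 20/11
1 + 1/(20/11) = 1 + 11/20 = 31/20
2 + 1/(31/20) = 2 + 20/31 = 82/31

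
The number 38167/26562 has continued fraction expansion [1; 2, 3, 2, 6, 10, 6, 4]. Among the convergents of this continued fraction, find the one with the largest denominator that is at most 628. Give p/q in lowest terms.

148/103

a_0 = 1: 1/1  (≤ bound)
a_1 = 2: 3/2  (≤ bound)
a_2 = 3: 10/7  (≤ bound)
a_3 = 2: 23/16  (≤ bound)
a_4 = 6: 148/103  (≤ bound)
a_5 = 10: 1503/1046  (> 628, stop)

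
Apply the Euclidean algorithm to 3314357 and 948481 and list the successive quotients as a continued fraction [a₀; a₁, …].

Repeatedly divide and take the remainder:
3314357 ÷ 948481 → quotient 3, remainder 468914
948481 ÷ 468914 → quotient 2, remainder 10653
468914 ÷ 10653 → quotient 44, remainder 182
10653 ÷ 182 → quotient 58, remainder 97
182 ÷ 97 → quotient 1, remainder 85
97 ÷ 85 → quotient 1, remainder 12
85 ÷ 12 → quotient 7, remainder 1
12 ÷ 1 → quotient 12, remainder 0

[3; 2, 44, 58, 1, 1, 7, 12]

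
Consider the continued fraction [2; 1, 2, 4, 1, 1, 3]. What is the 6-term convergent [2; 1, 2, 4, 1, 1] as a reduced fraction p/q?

78/29

Compute successive convergents:
a_0 = 2: 2/1
a_1 = 1: 3/1
a_2 = 2: 8/3
a_3 = 4: 35/13
a_4 = 1: 43/16
a_5 = 1: 78/29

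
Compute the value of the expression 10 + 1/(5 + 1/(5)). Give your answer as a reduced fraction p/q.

a_0 = 10: 10/1
a_1 = 5: 51/5
a_2 = 5: 265/26

265/26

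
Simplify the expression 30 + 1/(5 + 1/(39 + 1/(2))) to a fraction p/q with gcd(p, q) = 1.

11989/397

a_0 = 30: 30/1
a_1 = 5: 151/5
a_2 = 39: 5919/196
a_3 = 2: 11989/397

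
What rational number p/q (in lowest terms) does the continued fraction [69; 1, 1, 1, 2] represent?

557/8

Build up convergents one term at a time:
a_0 = 69: 69/1
a_1 = 1: 70/1
a_2 = 1: 139/2
a_3 = 1: 209/3
a_4 = 2: 557/8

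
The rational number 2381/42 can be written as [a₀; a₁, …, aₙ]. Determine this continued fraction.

[56; 1, 2, 4, 3]

2381 = 56·42 + 29, so a_0 = 56
42 = 1·29 + 13, so a_1 = 1
29 = 2·13 + 3, so a_2 = 2
13 = 4·3 + 1, so a_3 = 4
3 = 3·1 + 0, so a_4 = 3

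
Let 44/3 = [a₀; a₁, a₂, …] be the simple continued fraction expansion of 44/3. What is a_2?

2

44 ÷ 3 → quotient 14, remainder 2
3 ÷ 2 → quotient 1, remainder 1
2 ÷ 1 → quotient 2, remainder 0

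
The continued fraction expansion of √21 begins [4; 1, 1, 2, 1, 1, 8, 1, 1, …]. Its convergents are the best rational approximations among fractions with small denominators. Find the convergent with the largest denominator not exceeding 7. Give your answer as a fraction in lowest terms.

a_0 = 4: 4/1  (≤ bound)
a_1 = 1: 5/1  (≤ bound)
a_2 = 1: 9/2  (≤ bound)
a_3 = 2: 23/5  (≤ bound)
a_4 = 1: 32/7  (≤ bound)
a_5 = 1: 55/12  (> 7, stop)

32/7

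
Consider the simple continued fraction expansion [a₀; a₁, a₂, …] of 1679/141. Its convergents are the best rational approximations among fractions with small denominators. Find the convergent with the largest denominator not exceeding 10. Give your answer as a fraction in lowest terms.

119/10

a_0 = 11: 11/1  (≤ bound)
a_1 = 1: 12/1  (≤ bound)
a_2 = 9: 119/10  (≤ bound)
a_3 = 1: 131/11  (> 10, stop)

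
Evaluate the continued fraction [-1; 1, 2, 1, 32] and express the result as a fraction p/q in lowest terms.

-33/131

Build up convergents one term at a time:
a_0 = -1: -1/1
a_1 = 1: 0/1
a_2 = 2: -1/3
a_3 = 1: -1/4
a_4 = 32: -33/131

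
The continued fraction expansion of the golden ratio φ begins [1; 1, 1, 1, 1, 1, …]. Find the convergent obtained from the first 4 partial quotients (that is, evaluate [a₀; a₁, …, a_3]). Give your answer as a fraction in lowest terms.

5/3

Start with 1.
1 + 1/(1/1) = 1 + 1/1 = 2/1
1 + 1/(2/1) = 1 + 1/2 = 3/2
1 + 1/(3/2) = 1 + 2/3 = 5/3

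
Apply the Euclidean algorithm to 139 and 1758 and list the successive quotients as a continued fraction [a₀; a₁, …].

Apply division with remainder until the remainder is 0:
⌊139/1758⌋ = 0, remainder 139
⌊1758/139⌋ = 12, remainder 90
⌊139/90⌋ = 1, remainder 49
⌊90/49⌋ = 1, remainder 41
⌊49/41⌋ = 1, remainder 8
⌊41/8⌋ = 5, remainder 1
⌊8/1⌋ = 8, remainder 0

[0; 12, 1, 1, 1, 5, 8]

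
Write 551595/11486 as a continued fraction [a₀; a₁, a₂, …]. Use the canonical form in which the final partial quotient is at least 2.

[48; 43, 53, 2, 2]

551595 = 48·11486 + 267, so a_0 = 48
11486 = 43·267 + 5, so a_1 = 43
267 = 53·5 + 2, so a_2 = 53
5 = 2·2 + 1, so a_3 = 2
2 = 2·1 + 0, so a_4 = 2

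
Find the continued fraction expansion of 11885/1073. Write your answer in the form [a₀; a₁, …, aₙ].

11885 = 11·1073 + 82, so a_0 = 11
1073 = 13·82 + 7, so a_1 = 13
82 = 11·7 + 5, so a_2 = 11
7 = 1·5 + 2, so a_3 = 1
5 = 2·2 + 1, so a_4 = 2
2 = 2·1 + 0, so a_5 = 2

[11; 13, 11, 1, 2, 2]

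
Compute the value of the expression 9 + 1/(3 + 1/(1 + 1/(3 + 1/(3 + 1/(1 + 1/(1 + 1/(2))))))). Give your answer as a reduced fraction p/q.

Compute successive convergents:
a_0 = 9: 9/1
a_1 = 3: 28/3
a_2 = 1: 37/4
a_3 = 3: 139/15
a_4 = 3: 454/49
a_5 = 1: 593/64
a_6 = 1: 1047/113
a_7 = 2: 2687/290

2687/290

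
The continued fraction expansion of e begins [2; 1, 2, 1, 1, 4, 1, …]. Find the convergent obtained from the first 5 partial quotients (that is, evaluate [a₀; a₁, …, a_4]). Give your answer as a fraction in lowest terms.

19/7

a_0 = 2: 2/1
a_1 = 1: 3/1
a_2 = 2: 8/3
a_3 = 1: 11/4
a_4 = 1: 19/7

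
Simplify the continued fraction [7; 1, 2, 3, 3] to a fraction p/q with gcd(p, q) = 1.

254/33

Collapse the nested fraction from the inside out:
Start with 3.
3 + 1/(3/1) = 3 + 1/3 = 10/3
2 + 1/(10/3) = 2 + 3/10 = 23/10
1 + 1/(23/10) = 1 + 10/23 = 33/23
7 + 1/(33/23) = 7 + 23/33 = 254/33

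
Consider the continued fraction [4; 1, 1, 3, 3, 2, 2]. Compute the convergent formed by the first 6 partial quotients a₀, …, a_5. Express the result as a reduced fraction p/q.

242/53

Start with 2.
3 + 1/(2/1) = 3 + 1/2 = 7/2
3 + 1/(7/2) = 3 + 2/7 = 23/7
1 + 1/(23/7) = 1 + 7/23 = 30/23
1 + 1/(30/23) = 1 + 23/30 = 53/30
4 + 1/(53/30) = 4 + 30/53 = 242/53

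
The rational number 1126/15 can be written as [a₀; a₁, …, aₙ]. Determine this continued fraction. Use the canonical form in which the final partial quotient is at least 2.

[75; 15]

1126 ÷ 15 → quotient 75, remainder 1
15 ÷ 1 → quotient 15, remainder 0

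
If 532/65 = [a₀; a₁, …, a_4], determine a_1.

⌊532/65⌋ = 8, remainder 12
⌊65/12⌋ = 5, remainder 5

5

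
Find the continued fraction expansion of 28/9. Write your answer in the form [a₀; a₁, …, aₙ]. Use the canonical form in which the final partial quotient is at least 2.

28 = 3·9 + 1, so a_0 = 3
9 = 9·1 + 0, so a_1 = 9

[3; 9]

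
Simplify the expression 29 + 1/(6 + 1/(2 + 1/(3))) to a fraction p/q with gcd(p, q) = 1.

1312/45

Compute successive convergents:
a_0 = 29: 29/1
a_1 = 6: 175/6
a_2 = 2: 379/13
a_3 = 3: 1312/45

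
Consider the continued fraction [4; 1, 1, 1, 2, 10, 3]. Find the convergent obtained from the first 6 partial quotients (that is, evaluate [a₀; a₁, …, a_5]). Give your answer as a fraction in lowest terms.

384/83

Start with 10.
2 + 1/(10/1) = 2 + 1/10 = 21/10
1 + 1/(21/10) = 1 + 10/21 = 31/21
1 + 1/(31/21) = 1 + 21/31 = 52/31
1 + 1/(52/31) = 1 + 31/52 = 83/52
4 + 1/(83/52) = 4 + 52/83 = 384/83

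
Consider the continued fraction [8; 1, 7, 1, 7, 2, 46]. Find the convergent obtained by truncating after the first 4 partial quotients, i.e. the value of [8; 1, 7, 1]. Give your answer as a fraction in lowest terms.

Start with 1.
7 + 1/(1/1) = 7 + 1/1 = 8/1
1 + 1/(8/1) = 1 + 1/8 = 9/8
8 + 1/(9/8) = 8 + 8/9 = 80/9

80/9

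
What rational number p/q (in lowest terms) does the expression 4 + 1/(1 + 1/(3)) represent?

Start with 3.
1 + 1/(3/1) = 1 + 1/3 = 4/3
4 + 1/(4/3) = 4 + 3/4 = 19/4

19/4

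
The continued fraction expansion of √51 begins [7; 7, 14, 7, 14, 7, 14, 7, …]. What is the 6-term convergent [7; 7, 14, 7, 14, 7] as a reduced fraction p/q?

a_0 = 7: 7/1
a_1 = 7: 50/7
a_2 = 14: 707/99
a_3 = 7: 4999/700
a_4 = 14: 70693/9899
a_5 = 7: 499850/69993

499850/69993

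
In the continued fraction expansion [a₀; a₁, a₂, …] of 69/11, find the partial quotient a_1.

Apply division with remainder until the remainder is 0:
⌊69/11⌋ = 6, remainder 3
⌊11/3⌋ = 3, remainder 2

3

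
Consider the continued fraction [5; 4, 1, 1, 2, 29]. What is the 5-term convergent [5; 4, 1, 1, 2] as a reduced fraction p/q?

120/23

a_0 = 5: 5/1
a_1 = 4: 21/4
a_2 = 1: 26/5
a_3 = 1: 47/9
a_4 = 2: 120/23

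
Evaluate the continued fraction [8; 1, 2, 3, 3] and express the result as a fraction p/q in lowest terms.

Use the convergent recurrence hₖ = aₖ·hₖ₋₁ + hₖ₋₂ (and likewise for the denominators kₖ):
a_0 = 8: 8/1
a_1 = 1: 9/1
a_2 = 2: 26/3
a_3 = 3: 87/10
a_4 = 3: 287/33

287/33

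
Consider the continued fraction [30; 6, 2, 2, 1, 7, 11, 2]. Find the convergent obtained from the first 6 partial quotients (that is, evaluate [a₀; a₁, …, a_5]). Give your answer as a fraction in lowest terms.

Compute successive convergents:
a_0 = 30: 30/1
a_1 = 6: 181/6
a_2 = 2: 392/13
a_3 = 2: 965/32
a_4 = 1: 1357/45
a_5 = 7: 10464/347

10464/347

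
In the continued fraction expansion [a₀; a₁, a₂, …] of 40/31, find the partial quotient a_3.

40 ÷ 31 → quotient 1, remainder 9
31 ÷ 9 → quotient 3, remainder 4
9 ÷ 4 → quotient 2, remainder 1
4 ÷ 1 → quotient 4, remainder 0

4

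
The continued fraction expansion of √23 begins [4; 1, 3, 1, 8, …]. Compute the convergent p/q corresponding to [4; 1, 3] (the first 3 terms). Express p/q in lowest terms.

19/4

Starting at the tail and folding back:
Start with 3.
1 + 1/(3/1) = 1 + 1/3 = 4/3
4 + 1/(4/3) = 4 + 3/4 = 19/4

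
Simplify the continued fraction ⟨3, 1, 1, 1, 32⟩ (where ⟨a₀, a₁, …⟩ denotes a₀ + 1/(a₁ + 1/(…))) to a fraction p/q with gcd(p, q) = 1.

359/98

a_0 = 3: 3/1
a_1 = 1: 4/1
a_2 = 1: 7/2
a_3 = 1: 11/3
a_4 = 32: 359/98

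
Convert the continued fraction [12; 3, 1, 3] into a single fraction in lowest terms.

Start with 3.
1 + 1/(3/1) = 1 + 1/3 = 4/3
3 + 1/(4/3) = 3 + 3/4 = 15/4
12 + 1/(15/4) = 12 + 4/15 = 184/15

184/15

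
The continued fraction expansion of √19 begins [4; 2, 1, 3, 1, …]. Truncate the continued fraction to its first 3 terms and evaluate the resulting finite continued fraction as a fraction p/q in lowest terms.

Work from the innermost term outward:
Start with 1.
2 + 1/(1/1) = 2 + 1/1 = 3/1
4 + 1/(3/1) = 4 + 1/3 = 13/3

13/3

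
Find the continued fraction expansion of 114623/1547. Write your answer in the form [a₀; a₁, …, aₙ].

Apply division with remainder until the remainder is 0:
114623 ÷ 1547 → quotient 74, remainder 145
1547 ÷ 145 → quotient 10, remainder 97
145 ÷ 97 → quotient 1, remainder 48
97 ÷ 48 → quotient 2, remainder 1
48 ÷ 1 → quotient 48, remainder 0

[74; 10, 1, 2, 48]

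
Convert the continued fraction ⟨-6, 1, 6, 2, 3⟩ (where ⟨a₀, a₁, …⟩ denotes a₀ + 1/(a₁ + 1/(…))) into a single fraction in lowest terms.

-267/52

Use the convergent recurrence hₖ = aₖ·hₖ₋₁ + hₖ₋₂ (and likewise for the denominators kₖ):
a_0 = -6: -6/1
a_1 = 1: -5/1
a_2 = 6: -36/7
a_3 = 2: -77/15
a_4 = 3: -267/52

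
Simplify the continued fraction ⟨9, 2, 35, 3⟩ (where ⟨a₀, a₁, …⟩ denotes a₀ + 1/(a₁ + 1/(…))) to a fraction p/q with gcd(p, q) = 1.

Work from the innermost term outward:
Start with 3.
35 + 1/(3/1) = 35 + 1/3 = 106/3
2 + 1/(106/3) = 2 + 3/106 = 215/106
9 + 1/(215/106) = 9 + 106/215 = 2041/215

2041/215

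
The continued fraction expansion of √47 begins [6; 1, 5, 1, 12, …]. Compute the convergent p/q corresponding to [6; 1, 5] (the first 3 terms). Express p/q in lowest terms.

41/6

a_0 = 6: 6/1
a_1 = 1: 7/1
a_2 = 5: 41/6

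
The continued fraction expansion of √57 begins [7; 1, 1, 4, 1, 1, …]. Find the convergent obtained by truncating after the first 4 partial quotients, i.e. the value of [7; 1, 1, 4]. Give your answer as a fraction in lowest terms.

a_0 = 7: 7/1
a_1 = 1: 8/1
a_2 = 1: 15/2
a_3 = 4: 68/9

68/9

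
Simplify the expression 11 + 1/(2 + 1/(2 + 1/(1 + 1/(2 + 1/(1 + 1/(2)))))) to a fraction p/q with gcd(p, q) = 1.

811/71

Work from the innermost term outward:
Start with 2.
1 + 1/(2/1) = 1 + 1/2 = 3/2
2 + 1/(3/2) = 2 + 2/3 = 8/3
1 + 1/(8/3) = 1 + 3/8 = 11/8
2 + 1/(11/8) = 2 + 8/11 = 30/11
2 + 1/(30/11) = 2 + 11/30 = 71/30
11 + 1/(71/30) = 11 + 30/71 = 811/71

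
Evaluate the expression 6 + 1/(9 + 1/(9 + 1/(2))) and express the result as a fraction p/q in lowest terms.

Start with 2.
9 + 1/(2/1) = 9 + 1/2 = 19/2
9 + 1/(19/2) = 9 + 2/19 = 173/19
6 + 1/(173/19) = 6 + 19/173 = 1057/173

1057/173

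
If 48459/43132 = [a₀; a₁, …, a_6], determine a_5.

⌊48459/43132⌋ = 1, remainder 5327
⌊43132/5327⌋ = 8, remainder 516
⌊5327/516⌋ = 10, remainder 167
⌊516/167⌋ = 3, remainder 15
⌊167/15⌋ = 11, remainder 2
⌊15/2⌋ = 7, remainder 1

7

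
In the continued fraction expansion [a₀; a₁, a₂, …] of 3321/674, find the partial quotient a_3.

Run the Euclidean algorithm, recording each quotient:
⌊3321/674⌋ = 4, remainder 625
⌊674/625⌋ = 1, remainder 49
⌊625/49⌋ = 12, remainder 37
⌊49/37⌋ = 1, remainder 12

1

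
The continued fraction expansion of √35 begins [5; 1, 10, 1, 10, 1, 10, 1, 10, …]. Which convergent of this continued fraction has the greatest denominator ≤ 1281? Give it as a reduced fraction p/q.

a_0 = 5: 5/1  (≤ bound)
a_1 = 1: 6/1  (≤ bound)
a_2 = 10: 65/11  (≤ bound)
a_3 = 1: 71/12  (≤ bound)
a_4 = 10: 775/131  (≤ bound)
a_5 = 1: 846/143  (≤ bound)
a_6 = 10: 9235/1561  (> 1281, stop)

846/143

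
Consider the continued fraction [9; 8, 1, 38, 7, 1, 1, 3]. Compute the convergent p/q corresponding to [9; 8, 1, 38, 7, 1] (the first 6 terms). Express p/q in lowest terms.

25594/2809

Work from the innermost term outward:
Start with 1.
7 + 1/(1/1) = 7 + 1/1 = 8/1
38 + 1/(8/1) = 38 + 1/8 = 305/8
1 + 1/(305/8) = 1 + 8/305 = 313/305
8 + 1/(313/305) = 8 + 305/313 = 2809/313
9 + 1/(2809/313) = 9 + 313/2809 = 25594/2809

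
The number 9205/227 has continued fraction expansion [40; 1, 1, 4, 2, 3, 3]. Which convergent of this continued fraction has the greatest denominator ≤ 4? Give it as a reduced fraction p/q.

a_0 = 40: 40/1  (≤ bound)
a_1 = 1: 41/1  (≤ bound)
a_2 = 1: 81/2  (≤ bound)
a_3 = 4: 365/9  (> 4, stop)

81/2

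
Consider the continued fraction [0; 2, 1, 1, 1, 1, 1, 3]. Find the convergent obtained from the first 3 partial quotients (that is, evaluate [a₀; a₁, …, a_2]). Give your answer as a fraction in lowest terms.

Start with 1.
2 + 1/(1/1) = 2 + 1/1 = 3/1
0 + 1/(3/1) = 0 + 1/3 = 1/3

1/3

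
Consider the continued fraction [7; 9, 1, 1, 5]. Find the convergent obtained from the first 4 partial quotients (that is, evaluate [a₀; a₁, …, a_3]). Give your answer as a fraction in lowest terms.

Start with 1.
1 + 1/(1/1) = 1 + 1/1 = 2/1
9 + 1/(2/1) = 9 + 1/2 = 19/2
7 + 1/(19/2) = 7 + 2/19 = 135/19

135/19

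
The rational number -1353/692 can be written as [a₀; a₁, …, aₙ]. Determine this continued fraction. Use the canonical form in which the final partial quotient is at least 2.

Run the Euclidean algorithm, recording each quotient:
-1353 ÷ 692 → quotient -2, remainder 31
692 ÷ 31 → quotient 22, remainder 10
31 ÷ 10 → quotient 3, remainder 1
10 ÷ 1 → quotient 10, remainder 0

[-2; 22, 3, 10]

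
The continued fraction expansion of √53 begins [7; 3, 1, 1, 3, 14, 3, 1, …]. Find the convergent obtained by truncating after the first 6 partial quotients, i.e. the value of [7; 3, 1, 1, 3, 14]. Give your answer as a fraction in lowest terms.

Work from the innermost term outward:
Start with 14.
3 + 1/(14/1) = 3 + 1/14 = 43/14
1 + 1/(43/14) = 1 + 14/43 = 57/43
1 + 1/(57/43) = 1 + 43/57 = 100/57
3 + 1/(100/57) = 3 + 57/100 = 357/100
7 + 1/(357/100) = 7 + 100/357 = 2599/357

2599/357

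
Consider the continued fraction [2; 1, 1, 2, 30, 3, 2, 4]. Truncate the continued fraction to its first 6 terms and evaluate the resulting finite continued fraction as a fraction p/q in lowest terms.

Build up convergents one term at a time:
a_0 = 2: 2/1
a_1 = 1: 3/1
a_2 = 1: 5/2
a_3 = 2: 13/5
a_4 = 30: 395/152
a_5 = 3: 1198/461

1198/461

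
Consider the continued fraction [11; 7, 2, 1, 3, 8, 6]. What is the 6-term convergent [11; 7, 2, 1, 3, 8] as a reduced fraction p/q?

a_0 = 11: 11/1
a_1 = 7: 78/7
a_2 = 2: 167/15
a_3 = 1: 245/22
a_4 = 3: 902/81
a_5 = 8: 7461/670

7461/670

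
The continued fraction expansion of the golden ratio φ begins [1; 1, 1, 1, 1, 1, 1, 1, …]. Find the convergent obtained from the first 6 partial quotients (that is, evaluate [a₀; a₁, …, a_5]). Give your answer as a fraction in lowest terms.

a_0 = 1: 1/1
a_1 = 1: 2/1
a_2 = 1: 3/2
a_3 = 1: 5/3
a_4 = 1: 8/5
a_5 = 1: 13/8

13/8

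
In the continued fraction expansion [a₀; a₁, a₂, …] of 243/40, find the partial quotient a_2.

3

243 = 6·40 + 3, so a_0 = 6
40 = 13·3 + 1, so a_1 = 13
3 = 3·1 + 0, so a_2 = 3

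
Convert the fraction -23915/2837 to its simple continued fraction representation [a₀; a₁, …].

Run the Euclidean algorithm, recording each quotient:
-23915 = -9·2837 + 1618, so a_0 = -9
2837 = 1·1618 + 1219, so a_1 = 1
1618 = 1·1219 + 399, so a_2 = 1
1219 = 3·399 + 22, so a_3 = 3
399 = 18·22 + 3, so a_4 = 18
22 = 7·3 + 1, so a_5 = 7
3 = 3·1 + 0, so a_6 = 3

[-9; 1, 1, 3, 18, 7, 3]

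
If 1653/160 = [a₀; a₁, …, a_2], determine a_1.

3

Run the Euclidean algorithm, recording each quotient:
1653 ÷ 160 → quotient 10, remainder 53
160 ÷ 53 → quotient 3, remainder 1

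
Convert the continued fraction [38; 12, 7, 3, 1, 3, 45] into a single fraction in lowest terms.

2280640/59887

a_0 = 38: 38/1
a_1 = 12: 457/12
a_2 = 7: 3237/85
a_3 = 3: 10168/267
a_4 = 1: 13405/352
a_5 = 3: 50383/1323
a_6 = 45: 2280640/59887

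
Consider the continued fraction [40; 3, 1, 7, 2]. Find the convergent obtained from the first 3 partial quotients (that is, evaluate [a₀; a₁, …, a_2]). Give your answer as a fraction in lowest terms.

a_0 = 40: 40/1
a_1 = 3: 121/3
a_2 = 1: 161/4

161/4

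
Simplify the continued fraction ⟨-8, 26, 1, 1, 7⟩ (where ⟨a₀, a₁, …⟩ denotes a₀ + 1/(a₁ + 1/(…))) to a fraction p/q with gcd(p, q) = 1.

-3169/398

Start with 7.
1 + 1/(7/1) = 1 + 1/7 = 8/7
1 + 1/(8/7) = 1 + 7/8 = 15/8
26 + 1/(15/8) = 26 + 8/15 = 398/15
-8 + 1/(398/15) = -8 + 15/398 = -3169/398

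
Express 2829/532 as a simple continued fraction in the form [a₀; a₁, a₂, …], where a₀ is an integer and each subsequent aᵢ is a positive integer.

2829 ÷ 532 → quotient 5, remainder 169
532 ÷ 169 → quotient 3, remainder 25
169 ÷ 25 → quotient 6, remainder 19
25 ÷ 19 → quotient 1, remainder 6
19 ÷ 6 → quotient 3, remainder 1
6 ÷ 1 → quotient 6, remainder 0

[5; 3, 6, 1, 3, 6]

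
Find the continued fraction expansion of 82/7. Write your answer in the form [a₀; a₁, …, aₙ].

[11; 1, 2, 2]

Run the Euclidean algorithm, recording each quotient:
82 ÷ 7 → quotient 11, remainder 5
7 ÷ 5 → quotient 1, remainder 2
5 ÷ 2 → quotient 2, remainder 1
2 ÷ 1 → quotient 2, remainder 0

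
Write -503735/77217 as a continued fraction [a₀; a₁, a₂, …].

Repeatedly divide and take the remainder:
⌊-503735/77217⌋ = -7, remainder 36784
⌊77217/36784⌋ = 2, remainder 3649
⌊36784/3649⌋ = 10, remainder 294
⌊3649/294⌋ = 12, remainder 121
⌊294/121⌋ = 2, remainder 52
⌊121/52⌋ = 2, remainder 17
⌊52/17⌋ = 3, remainder 1
⌊17/1⌋ = 17, remainder 0

[-7; 2, 10, 12, 2, 2, 3, 17]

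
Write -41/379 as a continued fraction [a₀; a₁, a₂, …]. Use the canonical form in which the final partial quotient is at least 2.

[-1; 1, 8, 4, 10]

⌊-41/379⌋ = -1, remainder 338
⌊379/338⌋ = 1, remainder 41
⌊338/41⌋ = 8, remainder 10
⌊41/10⌋ = 4, remainder 1
⌊10/1⌋ = 10, remainder 0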